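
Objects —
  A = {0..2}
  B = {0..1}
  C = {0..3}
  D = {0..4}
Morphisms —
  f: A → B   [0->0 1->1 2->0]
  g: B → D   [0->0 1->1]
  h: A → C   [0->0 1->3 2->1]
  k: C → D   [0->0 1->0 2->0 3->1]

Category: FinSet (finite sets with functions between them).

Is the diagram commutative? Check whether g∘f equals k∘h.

1) trace f;g:
  0 f→0 g→0
  1 f→1 g→1
  2 f→0 g→0
  result₁ = [0->0 1->1 2->0]
2) trace h;k:
  0 h→0 k→0
  1 h→3 k→1
  2 h→1 k→0
  result₂ = [0->0 1->1 2->0]
Equal? YES — commutes

Answer: COMMUTES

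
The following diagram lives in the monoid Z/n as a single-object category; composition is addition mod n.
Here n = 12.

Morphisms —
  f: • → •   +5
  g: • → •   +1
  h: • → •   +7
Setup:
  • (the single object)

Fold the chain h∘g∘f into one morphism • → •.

Answer: +1

Derivation:
  0 +5≡5 +1≡6 +7≡1  (mod 12)
⟦path⟧: +1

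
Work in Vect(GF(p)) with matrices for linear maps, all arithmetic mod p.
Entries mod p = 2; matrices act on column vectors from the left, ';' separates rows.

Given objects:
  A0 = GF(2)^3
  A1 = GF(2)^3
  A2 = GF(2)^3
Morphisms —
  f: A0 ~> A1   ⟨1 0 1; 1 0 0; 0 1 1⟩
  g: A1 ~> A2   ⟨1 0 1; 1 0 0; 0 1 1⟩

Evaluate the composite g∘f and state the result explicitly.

Answer: ⟨1 1 0; 1 0 1; 1 1 1⟩

Derivation:
  e0=(1,0,0) f~>(1,1,0) g~>(1,1,1)
  e1=(0,1,0) f~>(0,0,1) g~>(1,0,1)
  e2=(0,0,1) f~>(1,0,1) g~>(0,1,1)
result: ⟨1 1 0; 1 0 1; 1 1 1⟩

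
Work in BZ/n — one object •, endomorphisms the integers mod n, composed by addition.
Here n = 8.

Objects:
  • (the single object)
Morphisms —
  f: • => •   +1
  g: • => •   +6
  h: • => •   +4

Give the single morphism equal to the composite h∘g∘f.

Answer: +3

Trace:
  0 +1≡1 +6≡7 +4≡3  (mod 8)
⟦path⟧: +3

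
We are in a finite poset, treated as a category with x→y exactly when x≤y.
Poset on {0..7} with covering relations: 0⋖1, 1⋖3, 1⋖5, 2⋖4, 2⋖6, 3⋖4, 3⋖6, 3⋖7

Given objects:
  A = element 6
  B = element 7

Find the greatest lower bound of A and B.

Answer: A∧B = 3

Trace:
Common predecessors of 6,7: {0,1,3}
  0 ⊑ 3
  1 ⊑ 3
  3 ⊑ 3
glb = 3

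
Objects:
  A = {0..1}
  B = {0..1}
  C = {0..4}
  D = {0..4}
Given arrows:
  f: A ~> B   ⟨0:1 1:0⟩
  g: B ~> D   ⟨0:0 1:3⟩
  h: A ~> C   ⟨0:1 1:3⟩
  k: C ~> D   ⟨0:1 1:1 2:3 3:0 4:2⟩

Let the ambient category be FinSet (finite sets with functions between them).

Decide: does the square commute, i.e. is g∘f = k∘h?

Along f;g (path 1):
  0 f~>1 g~>3
  1 f~>0 g~>0
  composite₁ = ⟨0:3 1:0⟩
Along h;k (path 2):
  0 h~>1 k~>1
  1 h~>3 k~>0
  composite₂ = ⟨0:1 1:0⟩
Equal? NO — does not commute

Answer: DOES NOT COMMUTE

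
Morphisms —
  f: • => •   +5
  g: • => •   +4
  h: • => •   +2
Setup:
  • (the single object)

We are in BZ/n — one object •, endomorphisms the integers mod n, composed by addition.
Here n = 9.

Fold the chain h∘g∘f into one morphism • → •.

  0 +5≡5 +4≡0 +2≡2  (mod 9)
⟦path⟧: +2

Answer: +2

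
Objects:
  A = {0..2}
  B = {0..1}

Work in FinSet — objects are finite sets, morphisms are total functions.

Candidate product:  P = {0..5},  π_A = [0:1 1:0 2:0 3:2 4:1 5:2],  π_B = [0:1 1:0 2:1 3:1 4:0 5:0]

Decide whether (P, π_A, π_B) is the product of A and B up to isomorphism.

|A|·|B| = 3·2 = 6;  |P| = 6
Check the pairing map k ↦ (π_A(k), π_B(k)):
  0 : (1,1)
  1 : (0,0)
  2 : (0,1)
  3 : (2,1)
  4 : (1,0)
  5 : (2,0)
distinct pairs in image: 6 / 6 needed
  → bijection onto A×B; projections well-typed.

Answer: VALID PRODUCT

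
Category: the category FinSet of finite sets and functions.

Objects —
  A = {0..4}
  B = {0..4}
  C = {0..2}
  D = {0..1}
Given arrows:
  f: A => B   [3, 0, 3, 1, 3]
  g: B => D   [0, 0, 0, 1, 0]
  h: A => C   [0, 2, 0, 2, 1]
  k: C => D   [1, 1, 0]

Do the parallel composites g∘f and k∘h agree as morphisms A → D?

Answer: COMMUTES

Trace:
1) trace f;g:
  0 f=>3 g=>1
  1 f=>0 g=>0
  2 f=>3 g=>1
  3 f=>1 g=>0
  4 f=>3 g=>1
  ⟦path⟧₁ = [1, 0, 1, 0, 1]
2) trace h;k:
  0 h=>0 k=>1
  1 h=>2 k=>0
  2 h=>0 k=>1
  3 h=>2 k=>0
  4 h=>1 k=>1
  ⟦path⟧₂ = [1, 0, 1, 0, 1]
Equal? YES — commutes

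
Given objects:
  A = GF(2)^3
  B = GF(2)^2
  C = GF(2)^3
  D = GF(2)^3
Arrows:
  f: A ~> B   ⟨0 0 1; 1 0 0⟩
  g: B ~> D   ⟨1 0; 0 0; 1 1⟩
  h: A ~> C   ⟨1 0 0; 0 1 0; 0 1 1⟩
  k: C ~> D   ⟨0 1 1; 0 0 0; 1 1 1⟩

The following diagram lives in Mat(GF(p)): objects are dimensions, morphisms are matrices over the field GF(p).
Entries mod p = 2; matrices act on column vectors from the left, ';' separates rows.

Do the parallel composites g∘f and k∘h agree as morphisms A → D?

Answer: COMMUTES

Derivation:
1) trace f;g:
  e0=[1,0,0] f~>[0,1] g~>[0,0,1]
  e1=[0,1,0] f~>[0,0] g~>[0,0,0]
  e2=[0,0,1] f~>[1,0] g~>[1,0,1]
  composite₁ = ⟨0 0 1; 0 0 0; 1 0 1⟩
2) trace h;k:
  e0=[1,0,0] h~>[1,0,0] k~>[0,0,1]
  e1=[0,1,0] h~>[0,1,1] k~>[0,0,0]
  e2=[0,0,1] h~>[0,0,1] k~>[1,0,1]
  composite₂ = ⟨0 0 1; 0 0 0; 1 0 1⟩
Equal? equal; square commutes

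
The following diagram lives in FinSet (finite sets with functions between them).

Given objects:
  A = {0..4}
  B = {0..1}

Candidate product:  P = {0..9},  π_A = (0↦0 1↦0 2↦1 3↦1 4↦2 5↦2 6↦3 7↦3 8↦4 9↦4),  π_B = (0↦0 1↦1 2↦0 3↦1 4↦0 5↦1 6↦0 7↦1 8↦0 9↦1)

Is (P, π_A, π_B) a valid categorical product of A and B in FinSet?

|A|·|B| = 5·2 = 10;  |P| = 10
Check the pairing map k ↦ (π_A(k), π_B(k)):
  0 ↦ (0,0)
  1 ↦ (0,1)
  2 ↦ (1,0)
  3 ↦ (1,1)
  4 ↦ (2,0)
  5 ↦ (2,1)
  6 ↦ (3,0)
  7 ↦ (3,1)
  8 ↦ (4,0)
  9 ↦ (4,1)
distinct pairs in image: 10 / 10 needed
  → bijection onto A×B; projections well-typed.

Answer: VALID PRODUCT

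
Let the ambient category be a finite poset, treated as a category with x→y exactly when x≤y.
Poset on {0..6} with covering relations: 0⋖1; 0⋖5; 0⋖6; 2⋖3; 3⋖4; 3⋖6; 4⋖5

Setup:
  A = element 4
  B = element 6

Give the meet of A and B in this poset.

Answer: A∧B = 3

Work:
Lower bounds of A=4 and B=6: {2,3}
  2 ≤ 3
  3 ≤ 3
glb = 3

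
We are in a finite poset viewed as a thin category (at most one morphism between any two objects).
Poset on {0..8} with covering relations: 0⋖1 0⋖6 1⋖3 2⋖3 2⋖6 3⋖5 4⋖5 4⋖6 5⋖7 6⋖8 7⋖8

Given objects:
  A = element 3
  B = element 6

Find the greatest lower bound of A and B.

Answer: NO MEET EXISTS

Work:
Common predecessors of 3,6: {0,2}
  maximal lower bounds 0 and 2 are incomparable: neither 0<=2 nor 2<=0
→ no greatest lower bound exists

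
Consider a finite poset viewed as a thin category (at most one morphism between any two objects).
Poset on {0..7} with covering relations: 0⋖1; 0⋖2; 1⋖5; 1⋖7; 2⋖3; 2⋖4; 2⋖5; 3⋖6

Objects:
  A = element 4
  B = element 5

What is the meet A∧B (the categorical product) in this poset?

Common predecessors of 4,5: {0,2}
  0 ≤ 2
  2 ≤ 2
glb = 2

Answer: A∧B = 2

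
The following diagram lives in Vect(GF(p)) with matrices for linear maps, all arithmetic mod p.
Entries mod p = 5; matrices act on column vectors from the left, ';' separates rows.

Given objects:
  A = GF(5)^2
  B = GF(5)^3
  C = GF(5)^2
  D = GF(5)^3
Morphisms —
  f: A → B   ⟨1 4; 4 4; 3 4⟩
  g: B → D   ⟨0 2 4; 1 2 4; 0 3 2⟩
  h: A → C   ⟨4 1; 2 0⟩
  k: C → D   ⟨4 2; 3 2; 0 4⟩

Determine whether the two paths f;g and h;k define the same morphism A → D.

Along f;g (path 1):
  e0=⟨1,0⟩ f→⟨1,4,3⟩ g→⟨0,1,3⟩
  e1=⟨0,1⟩ f→⟨4,4,4⟩ g→⟨4,3,0⟩
  composite₁ = ⟨0 4; 1 3; 3 0⟩
Along h;k (path 2):
  e0=⟨1,0⟩ h→⟨4,2⟩ k→⟨0,1,3⟩
  e1=⟨0,1⟩ h→⟨1,0⟩ k→⟨4,3,0⟩
  composite₂ = ⟨0 4; 1 3; 3 0⟩
Equal? equal; square commutes

Answer: COMMUTES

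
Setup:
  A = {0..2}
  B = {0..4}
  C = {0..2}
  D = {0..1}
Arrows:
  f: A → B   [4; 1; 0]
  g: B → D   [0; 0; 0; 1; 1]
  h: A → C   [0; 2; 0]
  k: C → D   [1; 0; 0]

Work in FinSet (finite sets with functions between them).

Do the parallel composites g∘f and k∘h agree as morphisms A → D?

Answer: DOES NOT COMMUTE

Derivation:
Along f;g (path 1):
  0 f→4 g→1
  1 f→1 g→0
  2 f→0 g→0
  composite₁ = [1; 0; 0]
Along h;k (path 2):
  0 h→0 k→1
  1 h→2 k→0
  2 h→0 k→1
  composite₂ = [1; 0; 1]
Equal? distinct morphisms ✗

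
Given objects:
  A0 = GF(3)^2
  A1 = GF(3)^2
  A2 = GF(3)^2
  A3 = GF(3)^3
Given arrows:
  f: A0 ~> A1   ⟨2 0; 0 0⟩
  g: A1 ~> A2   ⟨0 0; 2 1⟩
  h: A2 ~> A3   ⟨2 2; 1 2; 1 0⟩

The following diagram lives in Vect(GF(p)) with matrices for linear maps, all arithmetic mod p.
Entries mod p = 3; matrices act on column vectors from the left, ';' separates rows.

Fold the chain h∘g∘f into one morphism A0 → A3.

  e0=(1,0) f~>(2,0) g~>(0,1) h~>(2,2,0)
  e1=(0,1) f~>(0,0) g~>(0,0) h~>(0,0,0)
⟦path⟧: ⟨2 0; 2 0; 0 0⟩

Answer: ⟨2 0; 2 0; 0 0⟩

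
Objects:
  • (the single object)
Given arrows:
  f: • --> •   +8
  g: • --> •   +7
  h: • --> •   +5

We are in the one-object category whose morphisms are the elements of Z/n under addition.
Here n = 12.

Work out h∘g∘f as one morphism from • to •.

Answer: +8

Trace:
  0 +8≡8 +7≡3 +5≡8  (mod 12)
result: +8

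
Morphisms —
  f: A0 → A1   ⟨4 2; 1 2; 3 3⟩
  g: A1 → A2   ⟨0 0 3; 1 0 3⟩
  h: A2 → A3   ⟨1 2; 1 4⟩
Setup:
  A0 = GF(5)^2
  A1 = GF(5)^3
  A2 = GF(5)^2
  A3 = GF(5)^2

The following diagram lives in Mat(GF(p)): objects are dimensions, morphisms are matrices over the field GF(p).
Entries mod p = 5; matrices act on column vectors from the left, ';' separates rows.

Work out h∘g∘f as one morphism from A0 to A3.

  e0=[1,0] f→[4,1,3] g→[4,3] h→[0,1]
  e1=[0,1] f→[2,2,3] g→[4,1] h→[1,3]
composite: ⟨0 1; 1 3⟩

Answer: ⟨0 1; 1 3⟩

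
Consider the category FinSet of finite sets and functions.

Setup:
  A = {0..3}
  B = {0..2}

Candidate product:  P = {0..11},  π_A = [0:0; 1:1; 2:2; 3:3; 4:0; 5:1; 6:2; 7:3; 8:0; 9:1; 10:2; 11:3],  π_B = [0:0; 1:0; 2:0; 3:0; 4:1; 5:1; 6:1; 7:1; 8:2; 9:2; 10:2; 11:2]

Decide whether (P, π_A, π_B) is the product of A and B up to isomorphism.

|A|·|B| = 4·3 = 12;  |P| = 12
Check the pairing map k ↦ (π_A(k), π_B(k)):
  0 : (0,0)
  1 : (1,0)
  2 : (2,0)
  3 : (3,0)
  4 : (0,1)
  5 : (1,1)
  6 : (2,1)
  7 : (3,1)
  8 : (0,2)
  9 : (1,2)
  10 : (2,2)
  11 : (3,2)
distinct pairs in image: 12 / 12 needed
  → bijection onto A×B; projections well-typed.

Answer: VALID PRODUCT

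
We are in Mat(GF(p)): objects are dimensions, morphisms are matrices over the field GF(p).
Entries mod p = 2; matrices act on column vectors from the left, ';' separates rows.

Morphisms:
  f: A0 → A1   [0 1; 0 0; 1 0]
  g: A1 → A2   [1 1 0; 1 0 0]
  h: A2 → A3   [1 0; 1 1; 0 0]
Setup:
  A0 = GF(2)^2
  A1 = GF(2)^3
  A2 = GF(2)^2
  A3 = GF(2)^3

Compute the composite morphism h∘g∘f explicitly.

Answer: [0 1; 0 0; 0 0]

Work:
  e0=[1,0] f→[0,0,1] g→[0,0] h→[0,0,0]
  e1=[0,1] f→[1,0,0] g→[1,1] h→[1,0,0]
result: [0 1; 0 0; 0 0]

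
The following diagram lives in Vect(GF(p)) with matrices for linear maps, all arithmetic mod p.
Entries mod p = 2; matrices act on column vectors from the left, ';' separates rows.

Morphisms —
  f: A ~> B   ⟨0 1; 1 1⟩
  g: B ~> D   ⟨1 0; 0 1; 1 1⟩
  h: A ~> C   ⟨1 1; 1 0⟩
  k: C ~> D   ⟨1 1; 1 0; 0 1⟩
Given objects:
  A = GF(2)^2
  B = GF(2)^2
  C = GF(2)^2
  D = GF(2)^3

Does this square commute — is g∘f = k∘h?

Answer: COMMUTES

Work:
Path 1 = f;g:
  e0=(1,0) f~>(0,1) g~>(0,1,1)
  e1=(0,1) f~>(1,1) g~>(1,1,0)
  result₁ = ⟨0 1; 1 1; 1 0⟩
Path 2 = h;k:
  e0=(1,0) h~>(1,1) k~>(0,1,1)
  e1=(0,1) h~>(1,0) k~>(1,1,0)
  result₂ = ⟨0 1; 1 1; 1 0⟩
Equal? equal; square commutes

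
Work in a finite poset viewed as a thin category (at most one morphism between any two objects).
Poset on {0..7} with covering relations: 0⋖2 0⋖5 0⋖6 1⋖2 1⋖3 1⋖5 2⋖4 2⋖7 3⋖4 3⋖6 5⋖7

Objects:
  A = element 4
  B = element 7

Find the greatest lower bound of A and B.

Common predecessors of 4,7: {0,1,2}
  0 ≤ 2
  1 ≤ 2
  2 ≤ 2
glb = 2

Answer: A∧B = 2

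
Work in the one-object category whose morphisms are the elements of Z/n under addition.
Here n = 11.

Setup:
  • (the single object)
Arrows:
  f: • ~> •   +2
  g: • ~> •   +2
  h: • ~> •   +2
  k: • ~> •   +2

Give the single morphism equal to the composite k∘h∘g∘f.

Answer: +8

Derivation:
  0 +2≡2 +2≡4 +2≡6 +2≡8  (mod 11)
⟦path⟧: +8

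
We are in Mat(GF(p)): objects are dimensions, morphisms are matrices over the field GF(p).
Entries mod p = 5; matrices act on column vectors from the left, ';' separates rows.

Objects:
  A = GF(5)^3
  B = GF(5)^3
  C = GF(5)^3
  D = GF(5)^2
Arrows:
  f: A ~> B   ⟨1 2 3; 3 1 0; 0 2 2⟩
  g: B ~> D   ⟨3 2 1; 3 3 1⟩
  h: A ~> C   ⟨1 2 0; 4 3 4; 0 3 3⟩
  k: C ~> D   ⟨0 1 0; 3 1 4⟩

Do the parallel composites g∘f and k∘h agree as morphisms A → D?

Answer: DOES NOT COMMUTE

Trace:
Path 1 = f;g:
  e0=⟨1,0,0⟩ f~>⟨1,3,0⟩ g~>⟨4,2⟩
  e1=⟨0,1,0⟩ f~>⟨2,1,2⟩ g~>⟨0,1⟩
  e2=⟨0,0,1⟩ f~>⟨3,0,2⟩ g~>⟨1,1⟩
  composite₁ = ⟨4 0 1; 2 1 1⟩
Path 2 = h;k:
  e0=⟨1,0,0⟩ h~>⟨1,4,0⟩ k~>⟨4,2⟩
  e1=⟨0,1,0⟩ h~>⟨2,3,3⟩ k~>⟨3,1⟩
  e2=⟨0,0,1⟩ h~>⟨0,4,3⟩ k~>⟨4,1⟩
  composite₂ = ⟨4 3 4; 2 1 1⟩
Equal? distinct morphisms ✗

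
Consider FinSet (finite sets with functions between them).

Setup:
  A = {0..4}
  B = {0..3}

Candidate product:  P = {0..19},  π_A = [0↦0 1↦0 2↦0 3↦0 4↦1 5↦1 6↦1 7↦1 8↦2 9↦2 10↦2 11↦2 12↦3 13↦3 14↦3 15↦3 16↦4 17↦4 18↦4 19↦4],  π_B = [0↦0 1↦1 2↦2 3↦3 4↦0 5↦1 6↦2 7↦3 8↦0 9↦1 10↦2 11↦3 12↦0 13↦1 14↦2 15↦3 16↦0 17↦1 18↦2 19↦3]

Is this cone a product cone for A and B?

|A|·|B| = 5·4 = 20;  |P| = 20
Check the pairing map k ↦ (π_A(k), π_B(k)):
  0 ↦ (0,0)
  1 ↦ (0,1)
  2 ↦ (0,2)
  3 ↦ (0,3)
  4 ↦ (1,0)
  5 ↦ (1,1)
  6 ↦ (1,2)
  7 ↦ (1,3)
  8 ↦ (2,0)
  9 ↦ (2,1)
  10 ↦ (2,2)
  11 ↦ (2,3)
  12 ↦ (3,0)
  13 ↦ (3,1)
  14 ↦ (3,2)
  15 ↦ (3,3)
  16 ↦ (4,0)
  17 ↦ (4,1)
  18 ↦ (4,2)
  19 ↦ (4,3)
distinct pairs in image: 20 / 20 needed
  → bijection onto A×B; projections well-typed.

Answer: VALID PRODUCT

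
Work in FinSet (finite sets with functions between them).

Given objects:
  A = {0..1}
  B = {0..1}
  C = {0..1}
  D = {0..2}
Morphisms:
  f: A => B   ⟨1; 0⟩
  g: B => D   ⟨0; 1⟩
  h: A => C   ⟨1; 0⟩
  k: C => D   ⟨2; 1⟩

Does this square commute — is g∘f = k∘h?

1) trace f;g:
  0 f=>1 g=>1
  1 f=>0 g=>0
  ⟦path⟧₁ = ⟨1; 0⟩
2) trace h;k:
  0 h=>1 k=>1
  1 h=>0 k=>2
  ⟦path⟧₂ = ⟨1; 2⟩
Equal? NO — does not commute

Answer: DOES NOT COMMUTE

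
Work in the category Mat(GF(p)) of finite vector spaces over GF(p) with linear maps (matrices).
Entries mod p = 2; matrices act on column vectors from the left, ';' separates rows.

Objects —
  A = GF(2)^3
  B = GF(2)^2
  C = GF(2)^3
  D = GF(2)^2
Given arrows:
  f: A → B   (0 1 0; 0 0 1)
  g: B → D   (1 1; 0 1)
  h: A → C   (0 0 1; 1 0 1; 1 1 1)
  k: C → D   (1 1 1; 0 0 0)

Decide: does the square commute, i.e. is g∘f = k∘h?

Path 1 = f;g:
  e0=⟨1,0,0⟩ f→⟨0,0⟩ g→⟨0,0⟩
  e1=⟨0,1,0⟩ f→⟨1,0⟩ g→⟨1,0⟩
  e2=⟨0,0,1⟩ f→⟨0,1⟩ g→⟨1,1⟩
  ⟦path⟧₁ = (0 1 1; 0 0 1)
Path 2 = h;k:
  e0=⟨1,0,0⟩ h→⟨0,1,1⟩ k→⟨0,0⟩
  e1=⟨0,1,0⟩ h→⟨0,0,1⟩ k→⟨1,0⟩
  e2=⟨0,0,1⟩ h→⟨1,1,1⟩ k→⟨1,0⟩
  ⟦path⟧₂ = (0 1 1; 0 0 0)
Equal? distinct morphisms ✗

Answer: DOES NOT COMMUTE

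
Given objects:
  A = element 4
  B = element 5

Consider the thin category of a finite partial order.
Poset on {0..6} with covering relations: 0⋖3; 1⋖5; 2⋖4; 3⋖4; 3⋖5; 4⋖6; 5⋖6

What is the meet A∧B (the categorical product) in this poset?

Common predecessors of 4,5: {0,3}
  0 ⊑ 3
  3 ⊑ 3
glb = 3

Answer: A∧B = 3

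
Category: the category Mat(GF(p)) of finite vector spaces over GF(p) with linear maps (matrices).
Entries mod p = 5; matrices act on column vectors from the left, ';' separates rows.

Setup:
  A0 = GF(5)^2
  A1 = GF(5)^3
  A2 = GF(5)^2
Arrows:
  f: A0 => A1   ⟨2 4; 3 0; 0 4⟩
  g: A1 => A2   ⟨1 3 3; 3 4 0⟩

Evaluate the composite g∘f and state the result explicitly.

  e0=(1,0) f=>(2,3,0) g=>(1,3)
  e1=(0,1) f=>(4,0,4) g=>(1,2)
⟦path⟧: ⟨1 1; 3 2⟩

Answer: ⟨1 1; 3 2⟩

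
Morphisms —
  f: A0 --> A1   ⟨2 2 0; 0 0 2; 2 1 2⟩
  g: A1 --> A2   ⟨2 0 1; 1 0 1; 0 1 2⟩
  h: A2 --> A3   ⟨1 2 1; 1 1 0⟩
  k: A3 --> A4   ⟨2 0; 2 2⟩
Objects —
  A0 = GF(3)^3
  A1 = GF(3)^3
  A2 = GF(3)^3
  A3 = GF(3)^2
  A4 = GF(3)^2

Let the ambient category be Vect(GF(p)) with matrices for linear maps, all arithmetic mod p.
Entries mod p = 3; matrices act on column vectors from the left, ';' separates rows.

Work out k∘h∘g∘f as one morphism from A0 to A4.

Answer: ⟨0 2 0; 2 0 2⟩

Trace:
  e0=[1,0,0] f-->[2,0,2] g-->[0,1,1] h-->[0,1] k-->[0,2]
  e1=[0,1,0] f-->[2,0,1] g-->[2,0,2] h-->[1,2] k-->[2,0]
  e2=[0,0,1] f-->[0,2,2] g-->[2,2,0] h-->[0,1] k-->[0,2]
⟦path⟧: ⟨0 2 0; 2 0 2⟩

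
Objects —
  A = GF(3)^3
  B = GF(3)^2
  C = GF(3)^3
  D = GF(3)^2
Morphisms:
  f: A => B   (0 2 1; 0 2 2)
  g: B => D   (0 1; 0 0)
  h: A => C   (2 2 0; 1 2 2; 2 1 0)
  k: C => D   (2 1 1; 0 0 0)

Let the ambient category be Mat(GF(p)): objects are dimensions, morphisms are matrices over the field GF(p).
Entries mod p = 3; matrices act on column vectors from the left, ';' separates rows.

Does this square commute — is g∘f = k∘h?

1) trace f;g:
  e0=(1,0,0) f=>(0,0) g=>(0,0)
  e1=(0,1,0) f=>(2,2) g=>(2,0)
  e2=(0,0,1) f=>(1,2) g=>(2,0)
  ⟦path⟧₁ = (0 2 2; 0 0 0)
2) trace h;k:
  e0=(1,0,0) h=>(2,1,2) k=>(1,0)
  e1=(0,1,0) h=>(2,2,1) k=>(1,0)
  e2=(0,0,1) h=>(0,2,0) k=>(2,0)
  ⟦path⟧₂ = (1 1 2; 0 0 0)
Equal? differ; not commutative

Answer: DOES NOT COMMUTE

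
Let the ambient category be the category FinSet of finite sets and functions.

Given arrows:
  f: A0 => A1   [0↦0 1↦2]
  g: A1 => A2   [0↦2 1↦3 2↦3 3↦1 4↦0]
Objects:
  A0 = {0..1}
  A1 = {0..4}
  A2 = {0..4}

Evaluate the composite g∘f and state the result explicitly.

Answer: [0↦2 1↦3]

Work:
  0 f=>0 g=>2
  1 f=>2 g=>3
result: [0↦2 1↦3]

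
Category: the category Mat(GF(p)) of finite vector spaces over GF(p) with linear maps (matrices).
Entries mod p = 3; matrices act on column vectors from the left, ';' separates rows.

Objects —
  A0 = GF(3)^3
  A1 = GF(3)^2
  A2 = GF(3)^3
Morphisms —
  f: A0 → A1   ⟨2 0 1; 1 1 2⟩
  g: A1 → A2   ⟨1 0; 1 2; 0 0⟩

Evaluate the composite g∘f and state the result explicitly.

  e0=[1,0,0] f→[2,1] g→[2,1,0]
  e1=[0,1,0] f→[0,1] g→[0,2,0]
  e2=[0,0,1] f→[1,2] g→[1,2,0]
⟦path⟧: ⟨2 0 1; 1 2 2; 0 0 0⟩

Answer: ⟨2 0 1; 1 2 2; 0 0 0⟩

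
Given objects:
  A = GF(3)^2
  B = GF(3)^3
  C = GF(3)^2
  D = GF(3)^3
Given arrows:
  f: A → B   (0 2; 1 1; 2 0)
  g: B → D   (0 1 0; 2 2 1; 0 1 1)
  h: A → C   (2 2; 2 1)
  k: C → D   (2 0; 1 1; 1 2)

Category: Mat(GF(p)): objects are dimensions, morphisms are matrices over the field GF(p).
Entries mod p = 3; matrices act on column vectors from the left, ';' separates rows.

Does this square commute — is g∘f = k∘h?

Answer: COMMUTES

Trace:
Along f;g (path 1):
  e0=(1,0) f→(0,1,2) g→(1,1,0)
  e1=(0,1) f→(2,1,0) g→(1,0,1)
  result₁ = (1 1; 1 0; 0 1)
Along h;k (path 2):
  e0=(1,0) h→(2,2) k→(1,1,0)
  e1=(0,1) h→(2,1) k→(1,0,1)
  result₂ = (1 1; 1 0; 0 1)
Equal? same morphism ✓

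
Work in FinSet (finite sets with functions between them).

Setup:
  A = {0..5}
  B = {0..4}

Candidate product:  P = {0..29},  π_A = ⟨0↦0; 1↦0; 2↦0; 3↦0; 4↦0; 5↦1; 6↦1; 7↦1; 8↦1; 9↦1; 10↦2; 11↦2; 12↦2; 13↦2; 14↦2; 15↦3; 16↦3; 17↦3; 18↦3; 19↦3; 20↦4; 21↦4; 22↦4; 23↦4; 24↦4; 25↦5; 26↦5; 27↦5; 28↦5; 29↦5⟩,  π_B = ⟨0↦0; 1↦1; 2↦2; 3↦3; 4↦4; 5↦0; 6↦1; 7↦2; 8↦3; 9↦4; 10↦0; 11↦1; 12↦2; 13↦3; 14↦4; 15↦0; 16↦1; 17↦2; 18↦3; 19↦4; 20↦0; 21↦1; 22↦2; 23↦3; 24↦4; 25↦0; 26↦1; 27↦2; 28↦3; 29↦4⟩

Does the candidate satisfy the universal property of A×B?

Answer: VALID PRODUCT

Derivation:
|A|·|B| = 6·5 = 30;  |P| = 30
Check the pairing map k ↦ (π_A(k), π_B(k)):
  0 ↦ (0,0)
  1 ↦ (0,1)
  2 ↦ (0,2)
  3 ↦ (0,3)
  4 ↦ (0,4)
  5 ↦ (1,0)
  6 ↦ (1,1)
  7 ↦ (1,2)
  8 ↦ (1,3)
  9 ↦ (1,4)
  10 ↦ (2,0)
  11 ↦ (2,1)
  12 ↦ (2,2)
  13 ↦ (2,3)
  14 ↦ (2,4)
  15 ↦ (3,0)
  16 ↦ (3,1)
  17 ↦ (3,2)
  18 ↦ (3,3)
  19 ↦ (3,4)
  20 ↦ (4,0)
  21 ↦ (4,1)
  22 ↦ (4,2)
  23 ↦ (4,3)
  24 ↦ (4,4)
  25 ↦ (5,0)
  26 ↦ (5,1)
  27 ↦ (5,2)
  28 ↦ (5,3)
  29 ↦ (5,4)
distinct pairs in image: 30 / 30 needed
  → bijection onto A×B; projections well-typed.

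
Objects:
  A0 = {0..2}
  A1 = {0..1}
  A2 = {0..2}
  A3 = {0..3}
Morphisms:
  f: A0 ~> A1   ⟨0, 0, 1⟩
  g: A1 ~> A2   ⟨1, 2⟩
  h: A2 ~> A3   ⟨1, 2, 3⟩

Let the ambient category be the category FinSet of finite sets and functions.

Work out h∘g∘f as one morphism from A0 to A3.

Answer: ⟨2, 2, 3⟩

Trace:
  0 f~>0 g~>1 h~>2
  1 f~>0 g~>1 h~>2
  2 f~>1 g~>2 h~>3
⟦path⟧: ⟨2, 2, 3⟩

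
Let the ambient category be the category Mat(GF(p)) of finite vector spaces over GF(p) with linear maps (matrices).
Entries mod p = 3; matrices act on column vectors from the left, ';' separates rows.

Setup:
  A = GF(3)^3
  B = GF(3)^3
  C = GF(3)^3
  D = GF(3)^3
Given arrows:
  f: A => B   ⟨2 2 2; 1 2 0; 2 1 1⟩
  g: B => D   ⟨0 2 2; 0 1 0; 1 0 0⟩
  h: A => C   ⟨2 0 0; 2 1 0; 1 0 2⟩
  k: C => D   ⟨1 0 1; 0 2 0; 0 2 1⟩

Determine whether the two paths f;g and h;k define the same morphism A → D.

Along f;g (path 1):
  e0=⟨1,0,0⟩ f=>⟨2,1,2⟩ g=>⟨0,1,2⟩
  e1=⟨0,1,0⟩ f=>⟨2,2,1⟩ g=>⟨0,2,2⟩
  e2=⟨0,0,1⟩ f=>⟨2,0,1⟩ g=>⟨2,0,2⟩
  composite₁ = ⟨0 0 2; 1 2 0; 2 2 2⟩
Along h;k (path 2):
  e0=⟨1,0,0⟩ h=>⟨2,2,1⟩ k=>⟨0,1,2⟩
  e1=⟨0,1,0⟩ h=>⟨0,1,0⟩ k=>⟨0,2,2⟩
  e2=⟨0,0,1⟩ h=>⟨0,0,2⟩ k=>⟨2,0,2⟩
  composite₂ = ⟨0 0 2; 1 2 0; 2 2 2⟩
Equal? equal; square commutes

Answer: COMMUTES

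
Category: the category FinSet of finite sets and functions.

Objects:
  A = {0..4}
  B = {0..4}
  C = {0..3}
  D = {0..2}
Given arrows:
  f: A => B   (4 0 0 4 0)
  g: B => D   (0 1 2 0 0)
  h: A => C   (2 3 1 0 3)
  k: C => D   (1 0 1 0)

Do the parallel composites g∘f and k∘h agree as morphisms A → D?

Answer: DOES NOT COMMUTE

Trace:
Path 1 = f;g:
  0 f=>4 g=>0
  1 f=>0 g=>0
  2 f=>0 g=>0
  3 f=>4 g=>0
  4 f=>0 g=>0
  ⟦path⟧₁ = (0 0 0 0 0)
Path 2 = h;k:
  0 h=>2 k=>1
  1 h=>3 k=>0
  2 h=>1 k=>0
  3 h=>0 k=>1
  4 h=>3 k=>0
  ⟦path⟧₂ = (1 0 0 1 0)
Equal? differ; not commutative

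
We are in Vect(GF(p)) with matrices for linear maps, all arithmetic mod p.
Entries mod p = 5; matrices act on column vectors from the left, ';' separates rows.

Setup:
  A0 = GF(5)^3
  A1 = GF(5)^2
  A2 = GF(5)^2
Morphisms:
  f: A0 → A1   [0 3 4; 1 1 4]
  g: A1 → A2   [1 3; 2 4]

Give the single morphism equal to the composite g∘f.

  e0=⟨1,0,0⟩ f→⟨0,1⟩ g→⟨3,4⟩
  e1=⟨0,1,0⟩ f→⟨3,1⟩ g→⟨1,0⟩
  e2=⟨0,0,1⟩ f→⟨4,4⟩ g→⟨1,4⟩
result: [3 1 1; 4 0 4]

Answer: [3 1 1; 4 0 4]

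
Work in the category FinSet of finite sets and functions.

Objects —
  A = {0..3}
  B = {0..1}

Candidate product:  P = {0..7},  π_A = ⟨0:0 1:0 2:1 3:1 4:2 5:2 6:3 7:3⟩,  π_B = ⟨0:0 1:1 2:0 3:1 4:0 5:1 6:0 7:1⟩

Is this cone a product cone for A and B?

Answer: VALID PRODUCT

Derivation:
|A|·|B| = 4·2 = 8;  |P| = 8
Check the pairing map k ↦ (π_A(k), π_B(k)):
  0 : (0,0)
  1 : (0,1)
  2 : (1,0)
  3 : (1,1)
  4 : (2,0)
  5 : (2,1)
  6 : (3,0)
  7 : (3,1)
distinct pairs in image: 8 / 8 needed
  → bijection onto A×B; projections well-typed.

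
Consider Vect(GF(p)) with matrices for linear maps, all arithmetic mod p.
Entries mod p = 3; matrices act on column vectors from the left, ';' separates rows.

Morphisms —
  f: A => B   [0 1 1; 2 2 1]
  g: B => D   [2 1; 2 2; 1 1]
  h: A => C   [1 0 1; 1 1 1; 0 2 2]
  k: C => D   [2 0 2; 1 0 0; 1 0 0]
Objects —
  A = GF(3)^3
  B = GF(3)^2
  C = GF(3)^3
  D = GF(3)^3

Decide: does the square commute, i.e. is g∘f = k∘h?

Along f;g (path 1):
  e0=⟨1,0,0⟩ f=>⟨0,2⟩ g=>⟨2,1,2⟩
  e1=⟨0,1,0⟩ f=>⟨1,2⟩ g=>⟨1,0,0⟩
  e2=⟨0,0,1⟩ f=>⟨1,1⟩ g=>⟨0,1,2⟩
  composite₁ = [2 1 0; 1 0 1; 2 0 2]
Along h;k (path 2):
  e0=⟨1,0,0⟩ h=>⟨1,1,0⟩ k=>⟨2,1,1⟩
  e1=⟨0,1,0⟩ h=>⟨0,1,2⟩ k=>⟨1,0,0⟩
  e2=⟨0,0,1⟩ h=>⟨1,1,2⟩ k=>⟨0,1,1⟩
  composite₂ = [2 1 0; 1 0 1; 1 0 1]
Equal? NO — does not commute

Answer: DOES NOT COMMUTE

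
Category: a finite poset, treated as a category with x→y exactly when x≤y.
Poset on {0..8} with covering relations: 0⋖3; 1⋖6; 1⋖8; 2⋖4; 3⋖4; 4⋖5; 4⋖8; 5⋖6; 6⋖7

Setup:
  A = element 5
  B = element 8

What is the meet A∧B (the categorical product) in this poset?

Answer: A∧B = 4

Trace:
Lower bounds of A=5 and B=8: {0,2,3,4}
  0 ≤ 4
  2 ≤ 4
  3 ≤ 4
  4 ≤ 4
glb = 4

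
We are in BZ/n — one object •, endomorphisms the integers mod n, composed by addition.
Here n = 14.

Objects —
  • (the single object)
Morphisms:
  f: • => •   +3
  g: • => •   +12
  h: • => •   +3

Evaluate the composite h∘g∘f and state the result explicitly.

Answer: +4

Derivation:
  0 +3≡3 +12≡1 +3≡4  (mod 14)
composite: +4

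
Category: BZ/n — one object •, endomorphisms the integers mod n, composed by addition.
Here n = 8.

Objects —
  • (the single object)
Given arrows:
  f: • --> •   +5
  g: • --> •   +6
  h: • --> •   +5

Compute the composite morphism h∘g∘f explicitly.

  0 +5≡5 +6≡3 +5≡0  (mod 8)
result: +0

Answer: +0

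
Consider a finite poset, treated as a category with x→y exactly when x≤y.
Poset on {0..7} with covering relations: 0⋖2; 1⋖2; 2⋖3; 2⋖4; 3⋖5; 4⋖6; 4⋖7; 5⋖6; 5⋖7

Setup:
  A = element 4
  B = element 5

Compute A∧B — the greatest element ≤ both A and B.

Common predecessors of 4,5: {0,1,2}
  0 ⊑ 2
  1 ⊑ 2
  2 ⊑ 2
glb = 2

Answer: A∧B = 2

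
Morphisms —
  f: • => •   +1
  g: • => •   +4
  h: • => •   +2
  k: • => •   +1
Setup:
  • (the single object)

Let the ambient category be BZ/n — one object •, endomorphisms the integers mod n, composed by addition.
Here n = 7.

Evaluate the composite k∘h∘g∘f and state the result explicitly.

Answer: +1

Derivation:
  0 +1≡1 +4≡5 +2≡0 +1≡1  (mod 7)
⟦path⟧: +1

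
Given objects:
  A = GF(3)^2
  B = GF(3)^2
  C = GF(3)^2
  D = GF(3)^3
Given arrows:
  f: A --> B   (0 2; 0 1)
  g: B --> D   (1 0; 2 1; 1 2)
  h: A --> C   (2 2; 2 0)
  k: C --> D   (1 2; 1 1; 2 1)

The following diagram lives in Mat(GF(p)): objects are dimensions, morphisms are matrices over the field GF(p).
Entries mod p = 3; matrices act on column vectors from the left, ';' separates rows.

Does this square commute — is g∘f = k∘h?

Along f;g (path 1):
  e0=[1,0] f-->[0,0] g-->[0,0,0]
  e1=[0,1] f-->[2,1] g-->[2,2,1]
  composite₁ = (0 2; 0 2; 0 1)
Along h;k (path 2):
  e0=[1,0] h-->[2,2] k-->[0,1,0]
  e1=[0,1] h-->[2,0] k-->[2,2,1]
  composite₂ = (0 2; 1 2; 0 1)
Equal? distinct morphisms ✗

Answer: DOES NOT COMMUTE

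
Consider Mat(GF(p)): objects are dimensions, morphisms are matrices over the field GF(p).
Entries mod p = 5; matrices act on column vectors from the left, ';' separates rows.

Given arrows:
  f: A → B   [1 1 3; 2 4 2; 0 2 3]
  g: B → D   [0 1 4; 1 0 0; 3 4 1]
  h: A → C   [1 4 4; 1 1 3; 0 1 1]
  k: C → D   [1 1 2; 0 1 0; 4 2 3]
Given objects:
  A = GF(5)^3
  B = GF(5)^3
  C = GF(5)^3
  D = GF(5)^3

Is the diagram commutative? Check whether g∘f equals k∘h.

1) trace f;g:
  e0=[1,0,0] f→[1,2,0] g→[2,1,1]
  e1=[0,1,0] f→[1,4,2] g→[2,1,1]
  e2=[0,0,1] f→[3,2,3] g→[4,3,0]
  ⟦path⟧₁ = [2 2 4; 1 1 3; 1 1 0]
2) trace h;k:
  e0=[1,0,0] h→[1,1,0] k→[2,1,1]
  e1=[0,1,0] h→[4,1,1] k→[2,1,1]
  e2=[0,0,1] h→[4,3,1] k→[4,3,0]
  ⟦path⟧₂ = [2 2 4; 1 1 3; 1 1 0]
Equal? YES — commutes

Answer: COMMUTES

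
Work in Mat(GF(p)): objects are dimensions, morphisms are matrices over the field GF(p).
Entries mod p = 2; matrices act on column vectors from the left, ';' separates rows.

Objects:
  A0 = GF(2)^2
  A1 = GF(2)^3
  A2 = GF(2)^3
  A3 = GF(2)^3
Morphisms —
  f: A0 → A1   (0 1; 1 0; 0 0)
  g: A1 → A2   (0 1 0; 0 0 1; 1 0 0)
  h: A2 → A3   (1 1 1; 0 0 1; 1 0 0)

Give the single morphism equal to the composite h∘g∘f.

Answer: (1 1; 0 1; 1 0)

Trace:
  e0=⟨1,0⟩ f→⟨0,1,0⟩ g→⟨1,0,0⟩ h→⟨1,0,1⟩
  e1=⟨0,1⟩ f→⟨1,0,0⟩ g→⟨0,0,1⟩ h→⟨1,1,0⟩
result: (1 1; 0 1; 1 0)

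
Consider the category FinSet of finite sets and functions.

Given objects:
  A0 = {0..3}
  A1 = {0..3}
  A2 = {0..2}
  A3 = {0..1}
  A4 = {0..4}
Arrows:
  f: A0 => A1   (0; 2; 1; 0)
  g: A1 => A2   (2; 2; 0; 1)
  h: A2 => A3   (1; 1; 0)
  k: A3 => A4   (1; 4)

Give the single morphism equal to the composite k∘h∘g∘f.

  0 f=>0 g=>2 h=>0 k=>1
  1 f=>2 g=>0 h=>1 k=>4
  2 f=>1 g=>2 h=>0 k=>1
  3 f=>0 g=>2 h=>0 k=>1
composite: (1; 4; 1; 1)

Answer: (1; 4; 1; 1)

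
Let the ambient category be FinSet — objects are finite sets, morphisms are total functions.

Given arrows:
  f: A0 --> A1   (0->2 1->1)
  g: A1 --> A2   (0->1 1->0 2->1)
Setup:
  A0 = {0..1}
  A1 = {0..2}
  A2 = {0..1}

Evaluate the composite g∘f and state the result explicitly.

Answer: (0->1 1->0)

Trace:
  0 f-->2 g-->1
  1 f-->1 g-->0
result: (0->1 1->0)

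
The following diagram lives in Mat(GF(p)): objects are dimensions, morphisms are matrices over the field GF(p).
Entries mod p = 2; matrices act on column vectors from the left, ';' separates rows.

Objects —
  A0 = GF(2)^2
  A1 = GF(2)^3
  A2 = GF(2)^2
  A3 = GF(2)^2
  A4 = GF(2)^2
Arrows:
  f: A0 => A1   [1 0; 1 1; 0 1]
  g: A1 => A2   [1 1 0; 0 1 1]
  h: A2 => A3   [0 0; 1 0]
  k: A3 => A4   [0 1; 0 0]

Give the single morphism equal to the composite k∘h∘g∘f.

  e0=⟨1,0⟩ f=>⟨1,1,0⟩ g=>⟨0,1⟩ h=>⟨0,0⟩ k=>⟨0,0⟩
  e1=⟨0,1⟩ f=>⟨0,1,1⟩ g=>⟨1,0⟩ h=>⟨0,1⟩ k=>⟨1,0⟩
result: [0 1; 0 0]

Answer: [0 1; 0 0]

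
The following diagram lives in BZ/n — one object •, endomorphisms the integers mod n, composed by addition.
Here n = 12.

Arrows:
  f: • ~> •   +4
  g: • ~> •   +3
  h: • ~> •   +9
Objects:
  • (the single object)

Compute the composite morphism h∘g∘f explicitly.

Answer: +4

Trace:
  0 +4≡4 +3≡7 +9≡4  (mod 12)
⟦path⟧: +4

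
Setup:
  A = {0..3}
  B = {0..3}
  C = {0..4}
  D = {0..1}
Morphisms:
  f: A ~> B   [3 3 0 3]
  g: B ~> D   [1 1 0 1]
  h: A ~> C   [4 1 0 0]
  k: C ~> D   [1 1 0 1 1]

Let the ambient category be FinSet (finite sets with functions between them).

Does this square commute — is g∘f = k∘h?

Answer: COMMUTES

Work:
1) trace f;g:
  0 f~>3 g~>1
  1 f~>3 g~>1
  2 f~>0 g~>1
  3 f~>3 g~>1
  result₁ = [1 1 1 1]
2) trace h;k:
  0 h~>4 k~>1
  1 h~>1 k~>1
  2 h~>0 k~>1
  3 h~>0 k~>1
  result₂ = [1 1 1 1]
Equal? same morphism ✓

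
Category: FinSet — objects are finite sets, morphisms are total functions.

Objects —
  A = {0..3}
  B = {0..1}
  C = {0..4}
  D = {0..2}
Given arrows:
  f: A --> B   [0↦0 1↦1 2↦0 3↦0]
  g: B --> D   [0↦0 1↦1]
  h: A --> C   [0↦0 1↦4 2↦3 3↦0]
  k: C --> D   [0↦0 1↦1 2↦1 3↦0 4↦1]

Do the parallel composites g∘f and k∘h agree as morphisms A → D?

Answer: COMMUTES

Derivation:
1) trace f;g:
  0 f-->0 g-->0
  1 f-->1 g-->1
  2 f-->0 g-->0
  3 f-->0 g-->0
  composite₁ = [0↦0 1↦1 2↦0 3↦0]
2) trace h;k:
  0 h-->0 k-->0
  1 h-->4 k-->1
  2 h-->3 k-->0
  3 h-->0 k-->0
  composite₂ = [0↦0 1↦1 2↦0 3↦0]
Equal? equal; square commutes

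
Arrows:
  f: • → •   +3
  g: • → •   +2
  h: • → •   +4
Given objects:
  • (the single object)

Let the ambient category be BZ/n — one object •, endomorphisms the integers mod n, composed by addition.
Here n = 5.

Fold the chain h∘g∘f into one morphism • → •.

Answer: +4

Derivation:
  0 +3≡3 +2≡0 +4≡4  (mod 5)
result: +4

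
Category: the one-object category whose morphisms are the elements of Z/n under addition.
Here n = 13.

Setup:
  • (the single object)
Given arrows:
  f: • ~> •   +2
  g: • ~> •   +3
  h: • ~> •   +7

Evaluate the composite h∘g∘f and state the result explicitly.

  0 +2≡2 +3≡5 +7≡12  (mod 13)
result: +12

Answer: +12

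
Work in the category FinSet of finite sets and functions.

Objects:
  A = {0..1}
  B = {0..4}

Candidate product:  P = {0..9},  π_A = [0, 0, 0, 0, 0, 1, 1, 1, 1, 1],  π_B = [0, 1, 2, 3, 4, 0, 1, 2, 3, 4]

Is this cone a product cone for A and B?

Answer: VALID PRODUCT

Derivation:
|A|·|B| = 2·5 = 10;  |P| = 10
Check the pairing map k ↦ (π_A(k), π_B(k)):
  0 : (0,0)
  1 : (0,1)
  2 : (0,2)
  3 : (0,3)
  4 : (0,4)
  5 : (1,0)
  6 : (1,1)
  7 : (1,2)
  8 : (1,3)
  9 : (1,4)
distinct pairs in image: 10 / 10 needed
  → bijection onto A×B; projections well-typed.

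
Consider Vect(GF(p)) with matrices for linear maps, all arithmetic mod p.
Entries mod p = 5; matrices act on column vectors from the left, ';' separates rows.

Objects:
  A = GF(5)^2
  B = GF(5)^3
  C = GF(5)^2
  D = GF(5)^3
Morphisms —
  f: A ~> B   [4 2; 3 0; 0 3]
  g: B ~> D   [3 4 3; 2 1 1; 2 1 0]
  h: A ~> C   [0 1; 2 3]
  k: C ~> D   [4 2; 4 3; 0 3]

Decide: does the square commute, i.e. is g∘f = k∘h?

Path 1 = f;g:
  e0=⟨1,0⟩ f~>⟨4,3,0⟩ g~>⟨4,1,1⟩
  e1=⟨0,1⟩ f~>⟨2,0,3⟩ g~>⟨0,2,4⟩
  ⟦path⟧₁ = [4 0; 1 2; 1 4]
Path 2 = h;k:
  e0=⟨1,0⟩ h~>⟨0,2⟩ k~>⟨4,1,1⟩
  e1=⟨0,1⟩ h~>⟨1,3⟩ k~>⟨0,3,4⟩
  ⟦path⟧₂ = [4 0; 1 3; 1 4]
Equal? NO — does not commute

Answer: DOES NOT COMMUTE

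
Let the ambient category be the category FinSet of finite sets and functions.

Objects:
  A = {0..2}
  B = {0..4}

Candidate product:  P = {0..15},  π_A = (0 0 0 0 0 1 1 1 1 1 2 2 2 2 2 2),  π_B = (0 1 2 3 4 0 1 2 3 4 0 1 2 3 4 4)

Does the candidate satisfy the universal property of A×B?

Answer: NOT A VALID PRODUCT — |P|=16 ≠ |A|·|B|=15

Trace:
|A|·|B| = 3·5 = 15;  |P| = 16
  → cardinalities differ; no bijection possible.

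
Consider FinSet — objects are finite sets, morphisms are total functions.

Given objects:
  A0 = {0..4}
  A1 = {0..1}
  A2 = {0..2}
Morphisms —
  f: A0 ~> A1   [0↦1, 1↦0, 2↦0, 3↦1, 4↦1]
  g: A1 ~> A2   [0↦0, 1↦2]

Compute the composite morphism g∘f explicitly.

Answer: [0↦2, 1↦0, 2↦0, 3↦2, 4↦2]

Trace:
  0 f~>1 g~>2
  1 f~>0 g~>0
  2 f~>0 g~>0
  3 f~>1 g~>2
  4 f~>1 g~>2
composite: [0↦2, 1↦0, 2↦0, 3↦2, 4↦2]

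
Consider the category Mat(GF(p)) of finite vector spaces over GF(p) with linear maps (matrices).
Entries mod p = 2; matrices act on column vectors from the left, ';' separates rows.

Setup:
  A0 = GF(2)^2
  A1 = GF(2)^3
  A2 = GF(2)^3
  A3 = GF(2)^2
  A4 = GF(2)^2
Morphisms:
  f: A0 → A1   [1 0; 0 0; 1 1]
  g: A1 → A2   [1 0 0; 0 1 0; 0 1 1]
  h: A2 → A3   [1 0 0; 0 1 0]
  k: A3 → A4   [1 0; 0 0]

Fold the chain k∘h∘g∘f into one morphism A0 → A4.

Answer: [1 0; 0 0]

Work:
  e0=[1,0] f→[1,0,1] g→[1,0,1] h→[1,0] k→[1,0]
  e1=[0,1] f→[0,0,1] g→[0,0,1] h→[0,0] k→[0,0]
result: [1 0; 0 0]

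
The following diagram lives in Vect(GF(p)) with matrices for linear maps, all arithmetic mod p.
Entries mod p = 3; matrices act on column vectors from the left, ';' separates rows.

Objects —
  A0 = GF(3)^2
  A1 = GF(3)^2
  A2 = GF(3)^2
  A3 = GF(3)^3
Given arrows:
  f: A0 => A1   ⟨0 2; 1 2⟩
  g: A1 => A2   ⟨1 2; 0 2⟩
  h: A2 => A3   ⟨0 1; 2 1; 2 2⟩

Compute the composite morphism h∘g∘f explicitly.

  e0=(1,0) f=>(0,1) g=>(2,2) h=>(2,0,2)
  e1=(0,1) f=>(2,2) g=>(0,1) h=>(1,1,2)
composite: ⟨2 1; 0 1; 2 2⟩

Answer: ⟨2 1; 0 1; 2 2⟩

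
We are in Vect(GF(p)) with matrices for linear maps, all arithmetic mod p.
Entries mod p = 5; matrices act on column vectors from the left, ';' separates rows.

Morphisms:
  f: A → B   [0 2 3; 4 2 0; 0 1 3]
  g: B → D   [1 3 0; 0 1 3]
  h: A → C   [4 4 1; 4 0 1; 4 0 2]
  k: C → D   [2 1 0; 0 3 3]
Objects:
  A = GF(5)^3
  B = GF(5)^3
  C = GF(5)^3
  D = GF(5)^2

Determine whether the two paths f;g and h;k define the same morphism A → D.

Along f;g (path 1):
  e0=⟨1,0,0⟩ f→⟨0,4,0⟩ g→⟨2,4⟩
  e1=⟨0,1,0⟩ f→⟨2,2,1⟩ g→⟨3,0⟩
  e2=⟨0,0,1⟩ f→⟨3,0,3⟩ g→⟨3,4⟩
  composite₁ = [2 3 3; 4 0 4]
Along h;k (path 2):
  e0=⟨1,0,0⟩ h→⟨4,4,4⟩ k→⟨2,4⟩
  e1=⟨0,1,0⟩ h→⟨4,0,0⟩ k→⟨3,0⟩
  e2=⟨0,0,1⟩ h→⟨1,1,2⟩ k→⟨3,4⟩
  composite₂ = [2 3 3; 4 0 4]
Equal? equal; square commutes

Answer: COMMUTES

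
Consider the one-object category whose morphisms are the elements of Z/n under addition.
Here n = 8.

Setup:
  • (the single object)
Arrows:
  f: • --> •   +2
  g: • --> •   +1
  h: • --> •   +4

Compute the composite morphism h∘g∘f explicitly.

  0 +2≡2 +1≡3 +4≡7  (mod 8)
⟦path⟧: +7

Answer: +7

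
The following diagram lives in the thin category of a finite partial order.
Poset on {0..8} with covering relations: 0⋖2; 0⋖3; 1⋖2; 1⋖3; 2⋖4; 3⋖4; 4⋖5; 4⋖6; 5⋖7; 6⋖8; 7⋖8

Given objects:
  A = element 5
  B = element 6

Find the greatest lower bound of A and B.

{x : x<=A ∧ x<=B} = {0,1,2,3,4}  (A=5, B=6)
  0 <= 4
  1 <= 4
  2 <= 4
  3 <= 4
  4 <= 4
glb = 4

Answer: A∧B = 4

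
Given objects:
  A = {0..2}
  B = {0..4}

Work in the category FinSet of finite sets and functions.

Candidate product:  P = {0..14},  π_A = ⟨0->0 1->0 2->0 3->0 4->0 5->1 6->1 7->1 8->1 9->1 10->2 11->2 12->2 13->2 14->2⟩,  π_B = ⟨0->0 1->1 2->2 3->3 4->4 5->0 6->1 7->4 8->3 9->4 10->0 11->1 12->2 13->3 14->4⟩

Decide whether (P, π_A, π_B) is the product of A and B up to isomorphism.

|A|·|B| = 3·5 = 15;  |P| = 15
Check the pairing map k ↦ (π_A(k), π_B(k)):
  0 -> (0,0)
  1 -> (0,1)
  2 -> (0,2)
  3 -> (0,3)
  4 -> (0,4)
  5 -> (1,0)
  6 -> (1,1)
  7 -> (1,4)
  8 -> (1,3)
  9 -> (1,4)  ✗ repeats pair of k=7
  10 -> (2,0)
  11 -> (2,1)
  12 -> (2,2)
  13 -> (2,3)
  14 -> (2,4)
distinct pairs in image: 14 / 15 needed
  → (1,4) hit at k=7 and k=9

Answer: NOT A VALID PRODUCT — duplicate pair at indices 9,7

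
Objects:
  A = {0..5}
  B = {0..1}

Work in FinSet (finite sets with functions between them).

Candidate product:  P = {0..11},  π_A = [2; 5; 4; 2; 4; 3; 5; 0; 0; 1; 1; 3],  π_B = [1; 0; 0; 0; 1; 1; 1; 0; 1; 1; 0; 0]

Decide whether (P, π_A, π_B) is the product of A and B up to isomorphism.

Answer: VALID PRODUCT

Trace:
|A|·|B| = 6·2 = 12;  |P| = 12
Check the pairing map k ↦ (π_A(k), π_B(k)):
  0 -> (2,1)
  1 -> (5,0)
  2 -> (4,0)
  3 -> (2,0)
  4 -> (4,1)
  5 -> (3,1)
  6 -> (5,1)
  7 -> (0,0)
  8 -> (0,1)
  9 -> (1,1)
  10 -> (1,0)
  11 -> (3,0)
distinct pairs in image: 12 / 12 needed
  → bijection onto A×B; projections well-typed.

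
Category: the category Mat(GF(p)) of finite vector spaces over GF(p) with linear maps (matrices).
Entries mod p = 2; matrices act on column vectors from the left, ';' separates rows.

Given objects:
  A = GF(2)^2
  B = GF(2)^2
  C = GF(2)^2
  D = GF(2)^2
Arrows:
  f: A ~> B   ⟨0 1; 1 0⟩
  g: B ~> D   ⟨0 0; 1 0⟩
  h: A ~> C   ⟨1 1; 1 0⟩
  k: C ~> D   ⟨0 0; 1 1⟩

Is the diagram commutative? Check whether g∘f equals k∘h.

Answer: COMMUTES

Trace:
1) trace f;g:
  e0=[1,0] f~>[0,1] g~>[0,0]
  e1=[0,1] f~>[1,0] g~>[0,1]
  result₁ = ⟨0 0; 0 1⟩
2) trace h;k:
  e0=[1,0] h~>[1,1] k~>[0,0]
  e1=[0,1] h~>[1,0] k~>[0,1]
  result₂ = ⟨0 0; 0 1⟩
Equal? YES — commutes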